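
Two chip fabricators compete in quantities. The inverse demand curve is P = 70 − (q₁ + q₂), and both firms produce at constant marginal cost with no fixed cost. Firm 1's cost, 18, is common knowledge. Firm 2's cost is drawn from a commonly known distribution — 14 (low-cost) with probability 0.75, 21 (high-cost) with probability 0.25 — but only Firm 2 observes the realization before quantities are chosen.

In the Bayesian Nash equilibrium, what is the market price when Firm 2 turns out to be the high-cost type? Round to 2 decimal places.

37.21

Type-c best response for Firm 2: q₂(c) = (70 − c)/2 − q₁/2.
Firm 1 maximizes expected profit; its first-order condition is 70 − 2q₁ − E[q₂] − 18 = 0.
Substituting E[q₂] and solving: E[c₂] = 15.75, so q₁ = (70 − 2·18 + 15.75)/3 = 16.5833.
q₂(high-cost) = 16.2083, so P = 70 − (16.5833 + 16.2083) = 37.2083.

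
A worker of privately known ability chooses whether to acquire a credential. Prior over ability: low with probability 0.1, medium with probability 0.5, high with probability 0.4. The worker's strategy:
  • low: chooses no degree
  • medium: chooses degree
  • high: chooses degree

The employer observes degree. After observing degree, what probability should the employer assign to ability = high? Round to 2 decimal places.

P(degree) = 0.1·0 + 0.5·1 + 0.4·1 = 0.9
P(high | degree) = (0.4·1) / 0.9 = 0.4 / 0.9 = 0.444444

0.44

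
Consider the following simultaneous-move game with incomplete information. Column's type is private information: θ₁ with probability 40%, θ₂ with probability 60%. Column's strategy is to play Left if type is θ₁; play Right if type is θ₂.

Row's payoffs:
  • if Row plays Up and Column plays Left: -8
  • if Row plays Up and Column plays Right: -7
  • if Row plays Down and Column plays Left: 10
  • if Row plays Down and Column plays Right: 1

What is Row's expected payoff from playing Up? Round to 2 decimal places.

-7.40

E[Up] = 0.4·(-8) + 0.6·(-7) = (-3.2) + (-4.2) = -7.4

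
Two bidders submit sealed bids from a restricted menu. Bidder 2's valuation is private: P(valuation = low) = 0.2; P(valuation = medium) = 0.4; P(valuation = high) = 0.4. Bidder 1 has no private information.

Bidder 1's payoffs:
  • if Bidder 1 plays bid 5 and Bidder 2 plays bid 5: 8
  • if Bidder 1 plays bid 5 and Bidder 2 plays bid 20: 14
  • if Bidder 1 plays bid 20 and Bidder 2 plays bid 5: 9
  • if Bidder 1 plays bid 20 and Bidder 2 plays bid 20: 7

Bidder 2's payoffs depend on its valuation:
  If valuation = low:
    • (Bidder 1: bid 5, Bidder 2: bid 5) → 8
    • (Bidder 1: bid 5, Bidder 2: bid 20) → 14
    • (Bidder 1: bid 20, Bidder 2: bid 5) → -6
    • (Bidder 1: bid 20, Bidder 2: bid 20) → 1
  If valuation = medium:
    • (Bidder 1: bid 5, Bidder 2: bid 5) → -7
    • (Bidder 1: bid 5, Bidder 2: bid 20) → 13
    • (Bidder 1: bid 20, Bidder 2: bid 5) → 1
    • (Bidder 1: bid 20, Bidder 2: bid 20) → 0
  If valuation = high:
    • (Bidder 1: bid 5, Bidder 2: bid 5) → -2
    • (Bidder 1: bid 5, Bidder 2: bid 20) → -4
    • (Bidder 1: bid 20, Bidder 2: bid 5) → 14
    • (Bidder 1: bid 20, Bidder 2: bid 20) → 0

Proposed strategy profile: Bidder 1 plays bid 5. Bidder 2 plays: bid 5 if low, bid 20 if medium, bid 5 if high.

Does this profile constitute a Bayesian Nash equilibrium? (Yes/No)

Bidder 1 plays bid 5: E[bid 5] = 0.2·(8) + 0.4·(14) + 0.4·(8) = 10.4; E[bid 20] = 8.2. Best-responding. ✓
Bidder 2 (valuation low), facing bid 5: bid 5 gives 8, bid 20 gives 14. Proposed bid 5 is not best — profitable deviation exists. ✗
Bidder 2 (valuation medium), facing bid 5: bid 5 gives -7, bid 20 gives 13. Proposed bid 20 is best. ✓
Bidder 2 (valuation high), facing bid 5: bid 5 gives -2, bid 20 gives -4. Proposed bid 5 is best. ✓

No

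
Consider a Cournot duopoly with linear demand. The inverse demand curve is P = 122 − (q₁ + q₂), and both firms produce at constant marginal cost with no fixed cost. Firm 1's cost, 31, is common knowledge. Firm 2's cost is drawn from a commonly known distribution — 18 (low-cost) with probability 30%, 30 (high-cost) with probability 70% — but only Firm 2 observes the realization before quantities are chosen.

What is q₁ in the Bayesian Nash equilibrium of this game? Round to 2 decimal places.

28.80

Firm 2 with cost c maximizes (122 − (q₁+q₂) − c)·q₂, giving q₂(c) = (122 − c − q₁)/2.
E[c₂] = 0.3·18 + 0.7·30 = 26.4
Firm 1's FOC against E[q₂] yields q₁ = (122 − 2·31 + E[c₂])/3 = (122 − 62 + 26.4)/3 = 28.8.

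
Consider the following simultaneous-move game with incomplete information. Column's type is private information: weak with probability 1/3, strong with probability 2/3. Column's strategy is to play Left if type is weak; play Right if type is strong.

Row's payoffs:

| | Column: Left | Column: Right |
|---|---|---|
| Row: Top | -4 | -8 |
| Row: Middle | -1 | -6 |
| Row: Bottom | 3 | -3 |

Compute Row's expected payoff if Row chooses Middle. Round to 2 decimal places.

Take the expectation over Column's type, weighting each type's action by its prior probability.
E[Middle] = 1/3·(-1) + 2/3·(-6) = (-1/3) + (-4) = -13/3

-4.33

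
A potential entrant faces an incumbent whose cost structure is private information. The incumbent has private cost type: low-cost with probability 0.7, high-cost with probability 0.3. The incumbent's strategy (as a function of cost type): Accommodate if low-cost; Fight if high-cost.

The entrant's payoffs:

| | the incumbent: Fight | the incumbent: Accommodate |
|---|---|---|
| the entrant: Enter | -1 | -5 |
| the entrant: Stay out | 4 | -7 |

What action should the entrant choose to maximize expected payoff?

Stay out

E[Enter] = 0.7·(-5) + 0.3·(-1) = -3.8
E[Stay out] = 0.7·(-7) + 0.3·(4) = -3.7
Best response: Stay out (-3.7 is the largest).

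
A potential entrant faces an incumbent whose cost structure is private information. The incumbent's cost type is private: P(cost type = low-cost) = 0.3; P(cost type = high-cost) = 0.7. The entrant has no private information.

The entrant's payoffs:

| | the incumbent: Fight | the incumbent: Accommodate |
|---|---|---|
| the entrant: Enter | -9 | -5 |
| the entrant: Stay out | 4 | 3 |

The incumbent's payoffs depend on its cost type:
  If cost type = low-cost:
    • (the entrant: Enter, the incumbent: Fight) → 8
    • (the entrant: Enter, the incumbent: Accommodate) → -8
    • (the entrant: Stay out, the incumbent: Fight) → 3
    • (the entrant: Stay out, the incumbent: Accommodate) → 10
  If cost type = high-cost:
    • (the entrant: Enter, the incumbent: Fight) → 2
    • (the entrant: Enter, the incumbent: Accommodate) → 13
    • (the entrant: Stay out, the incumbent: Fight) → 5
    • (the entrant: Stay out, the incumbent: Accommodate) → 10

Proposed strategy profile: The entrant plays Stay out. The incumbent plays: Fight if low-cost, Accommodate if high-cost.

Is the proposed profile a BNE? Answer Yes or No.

The entrant plays Stay out: E[Stay out] = 0.3·(4) + 0.7·(3) = 3.3; E[Enter] = -6.2. Best-responding. ✓
The incumbent (cost type low-cost), facing Stay out: Fight gives 3, Accommodate gives 10. Proposed Fight is not best — profitable deviation exists. ✗
The incumbent (cost type high-cost), facing Stay out: Fight gives 5, Accommodate gives 10. Proposed Accommodate is best. ✓

No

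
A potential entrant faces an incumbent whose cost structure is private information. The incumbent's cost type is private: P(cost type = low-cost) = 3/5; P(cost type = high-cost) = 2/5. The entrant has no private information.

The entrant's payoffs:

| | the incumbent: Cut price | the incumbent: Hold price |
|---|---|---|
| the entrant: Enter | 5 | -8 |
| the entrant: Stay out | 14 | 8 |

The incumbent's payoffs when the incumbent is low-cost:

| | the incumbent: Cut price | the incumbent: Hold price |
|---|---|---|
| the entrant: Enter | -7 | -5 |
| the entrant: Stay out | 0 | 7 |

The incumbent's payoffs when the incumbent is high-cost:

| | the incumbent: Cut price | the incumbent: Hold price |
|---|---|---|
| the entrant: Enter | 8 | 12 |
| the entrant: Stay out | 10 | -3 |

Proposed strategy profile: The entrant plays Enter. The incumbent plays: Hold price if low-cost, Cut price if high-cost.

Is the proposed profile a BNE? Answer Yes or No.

No

The entrant plays Enter: E[Enter] = 3/5·(-8) + 2/5·(5) = -14/5; E[Stay out] = 52/5. Not best-responding. ✗
The incumbent (cost type low-cost), facing Enter: Cut price gives -7, Hold price gives -5. Proposed Hold price is best. ✓
The incumbent (cost type high-cost), facing Enter: Cut price gives 8, Hold price gives 12. Proposed Cut price is not best — profitable deviation exists. ✗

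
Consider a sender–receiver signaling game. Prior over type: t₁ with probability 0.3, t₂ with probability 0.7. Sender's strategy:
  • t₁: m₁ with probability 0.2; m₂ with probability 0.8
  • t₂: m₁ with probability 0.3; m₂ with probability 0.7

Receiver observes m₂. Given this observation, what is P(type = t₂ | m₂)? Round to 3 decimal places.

0.671

P(m₂) = 0.3·0.8 + 0.7·0.7 = 0.73
P(t₂ | m₂) = (0.7·0.7) / 0.73 = 0.49 / 0.73 = 0.671233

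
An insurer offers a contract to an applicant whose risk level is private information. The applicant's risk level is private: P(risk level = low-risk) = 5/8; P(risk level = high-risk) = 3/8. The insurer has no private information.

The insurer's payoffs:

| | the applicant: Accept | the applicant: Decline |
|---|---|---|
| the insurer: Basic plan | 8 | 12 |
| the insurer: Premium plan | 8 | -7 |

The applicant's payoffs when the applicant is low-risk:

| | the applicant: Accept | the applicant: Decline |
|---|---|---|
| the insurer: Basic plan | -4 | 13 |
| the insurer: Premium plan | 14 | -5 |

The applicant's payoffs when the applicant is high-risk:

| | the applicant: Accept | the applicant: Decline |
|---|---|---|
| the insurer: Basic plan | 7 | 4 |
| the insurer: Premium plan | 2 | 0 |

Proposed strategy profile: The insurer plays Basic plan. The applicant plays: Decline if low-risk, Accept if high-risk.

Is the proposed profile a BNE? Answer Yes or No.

Yes

The insurer plays Basic plan: E[Basic plan] = 5/8·(12) + 3/8·(8) = 21/2; E[Premium plan] = -11/8. Best-responding. ✓
The applicant (risk level low-risk), facing Basic plan: Accept gives -4, Decline gives 13. Proposed Decline is best. ✓
The applicant (risk level high-risk), facing Basic plan: Accept gives 7, Decline gives 4. Proposed Accept is best. ✓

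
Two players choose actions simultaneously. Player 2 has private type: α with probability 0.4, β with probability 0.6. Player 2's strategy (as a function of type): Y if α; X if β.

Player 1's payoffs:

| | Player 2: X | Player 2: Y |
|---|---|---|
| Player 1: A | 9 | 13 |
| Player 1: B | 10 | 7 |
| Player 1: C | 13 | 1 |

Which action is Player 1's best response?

Compute Player 1's expected payoff for each action, taking the expectation over Player 2's type.
E[A] = 0.4·(13) + 0.6·(9) = 10.6
E[B] = 0.4·(7) + 0.6·(10) = 8.8
E[C] = 0.4·(1) + 0.6·(13) = 8.2
Best response: A (10.6 is the largest).

A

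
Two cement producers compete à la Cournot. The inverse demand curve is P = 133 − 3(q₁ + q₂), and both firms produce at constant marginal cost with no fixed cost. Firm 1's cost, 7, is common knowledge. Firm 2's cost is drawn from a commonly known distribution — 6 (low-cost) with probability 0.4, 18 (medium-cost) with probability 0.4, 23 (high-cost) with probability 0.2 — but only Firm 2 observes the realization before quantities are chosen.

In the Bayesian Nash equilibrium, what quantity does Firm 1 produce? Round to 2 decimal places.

Type-c best response for Firm 2: q₂(c) = (133 − c)/6 − q₁/2.
Firm 1 maximizes expected profit; its first-order condition is 133 − 6q₁ − 3E[q₂] − 7 = 0.
Substituting E[q₂] and solving: E[c₂] = 14.2, so q₁ = (133 − 2·7 + 14.2)/9 = 14.8.

14.80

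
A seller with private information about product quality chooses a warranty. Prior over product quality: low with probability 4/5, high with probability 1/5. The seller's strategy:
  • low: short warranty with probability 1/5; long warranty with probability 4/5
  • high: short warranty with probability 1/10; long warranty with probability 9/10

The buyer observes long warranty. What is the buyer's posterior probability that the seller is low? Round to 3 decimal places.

P(long warranty) = (4/5)·(4/5) + (1/5)·(9/10) = 41/50
P(low | long warranty) = ((4/5)·(4/5)) / (41/50) = (16/25) / (41/50) = 32/41

0.780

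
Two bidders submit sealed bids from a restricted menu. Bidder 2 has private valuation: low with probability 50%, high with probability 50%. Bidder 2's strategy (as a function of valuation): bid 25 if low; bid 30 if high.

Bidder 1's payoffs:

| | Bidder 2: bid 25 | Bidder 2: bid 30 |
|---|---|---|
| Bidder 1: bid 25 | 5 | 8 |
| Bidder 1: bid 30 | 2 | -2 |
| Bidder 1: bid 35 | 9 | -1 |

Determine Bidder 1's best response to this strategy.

Compute Bidder 1's expected payoff for each action, taking the expectation over Bidder 2's type.
E[bid 25] = 0.5·(5) + 0.5·(8) = 6.5
E[bid 30] = 0.5·(2) + 0.5·(-2) = 0
E[bid 35] = 0.5·(9) + 0.5·(-1) = 4
Best response: bid 25 (6.5 is the largest).

bid 25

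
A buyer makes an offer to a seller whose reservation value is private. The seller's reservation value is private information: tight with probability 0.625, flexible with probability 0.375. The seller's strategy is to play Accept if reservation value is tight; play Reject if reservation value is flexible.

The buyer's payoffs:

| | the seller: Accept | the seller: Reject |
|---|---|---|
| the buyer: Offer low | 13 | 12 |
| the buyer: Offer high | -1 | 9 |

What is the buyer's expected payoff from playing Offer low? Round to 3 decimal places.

E[Offer low] = 0.625·13 + 0.375·12 = 8.125 + 4.5 = 12.625

12.625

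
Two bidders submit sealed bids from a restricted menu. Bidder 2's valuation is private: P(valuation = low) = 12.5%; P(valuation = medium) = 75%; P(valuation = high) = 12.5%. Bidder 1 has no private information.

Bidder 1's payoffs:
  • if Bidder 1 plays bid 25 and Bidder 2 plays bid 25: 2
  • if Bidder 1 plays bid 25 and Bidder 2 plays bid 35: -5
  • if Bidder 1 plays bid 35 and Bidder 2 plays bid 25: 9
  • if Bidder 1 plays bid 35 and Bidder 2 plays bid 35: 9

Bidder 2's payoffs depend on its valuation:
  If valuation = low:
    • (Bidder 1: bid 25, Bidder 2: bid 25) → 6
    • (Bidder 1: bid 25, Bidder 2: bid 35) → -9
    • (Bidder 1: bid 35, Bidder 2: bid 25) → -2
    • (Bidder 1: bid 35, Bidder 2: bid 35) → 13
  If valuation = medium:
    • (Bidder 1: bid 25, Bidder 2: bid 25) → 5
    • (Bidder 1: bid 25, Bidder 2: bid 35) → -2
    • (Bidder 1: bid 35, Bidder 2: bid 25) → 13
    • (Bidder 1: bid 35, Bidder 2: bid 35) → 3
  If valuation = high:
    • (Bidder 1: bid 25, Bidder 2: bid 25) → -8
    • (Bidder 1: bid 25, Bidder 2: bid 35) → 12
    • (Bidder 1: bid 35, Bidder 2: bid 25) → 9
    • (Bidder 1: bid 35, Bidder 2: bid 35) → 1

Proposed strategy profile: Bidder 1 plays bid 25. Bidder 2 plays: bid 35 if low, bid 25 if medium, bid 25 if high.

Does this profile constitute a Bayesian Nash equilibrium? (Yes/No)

A profile is a BNE iff every type of every player is best-responding given beliefs about the other side.
Bidder 1 plays bid 25: E[bid 25] = 0.125·(-5) + 0.75·(2) + 0.125·(2) = 1.125; E[bid 35] = 9. Not best-responding. ✗
Bidder 2 (valuation low), facing bid 25: bid 25 gives 6, bid 35 gives -9. Proposed bid 35 is not best — profitable deviation exists. ✗
Bidder 2 (valuation medium), facing bid 25: bid 25 gives 5, bid 35 gives -2. Proposed bid 25 is best. ✓
Bidder 2 (valuation high), facing bid 25: bid 25 gives -8, bid 35 gives 12. Proposed bid 25 is not best — profitable deviation exists. ✗

No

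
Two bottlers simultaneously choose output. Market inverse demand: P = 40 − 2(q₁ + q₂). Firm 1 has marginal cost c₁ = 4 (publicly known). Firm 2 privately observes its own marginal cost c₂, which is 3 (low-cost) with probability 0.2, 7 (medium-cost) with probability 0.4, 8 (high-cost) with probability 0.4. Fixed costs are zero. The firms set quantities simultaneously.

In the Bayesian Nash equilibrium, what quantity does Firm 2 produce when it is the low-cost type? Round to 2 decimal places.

Firm 2 with cost c maximizes (40 − 2(q₁+q₂) − c)·q₂, giving q₂(c) = (40 − c − 2q₁)/4.
E[c₂] = 0.2·3 + 0.4·7 + 0.4·8 = 6.6
Firm 1's FOC against E[q₂] yields q₁ = (40 − 2·4 + E[c₂])/6 = (40 − 8 + 6.6)/6 = 6.43333.
q₂(low-cost) = (40 − 3 − 2·6.43333)/4 = 6.03333.

6.03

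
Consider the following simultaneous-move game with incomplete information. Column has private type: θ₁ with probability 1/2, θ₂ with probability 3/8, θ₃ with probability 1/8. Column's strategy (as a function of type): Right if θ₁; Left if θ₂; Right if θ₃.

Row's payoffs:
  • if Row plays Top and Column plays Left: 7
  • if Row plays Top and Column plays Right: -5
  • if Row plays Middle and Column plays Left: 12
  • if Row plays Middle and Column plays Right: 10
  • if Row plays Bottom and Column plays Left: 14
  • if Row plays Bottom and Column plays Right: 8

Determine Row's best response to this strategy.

Middle

E[Top] = 1/2·(-5) + 3/8·(7) + 1/8·(-5) = -1/2
E[Middle] = 1/2·(10) + 3/8·(12) + 1/8·(10) = 43/4
E[Bottom] = 1/2·(8) + 3/8·(14) + 1/8·(8) = 41/4
Best response: Middle (43/4 is the largest).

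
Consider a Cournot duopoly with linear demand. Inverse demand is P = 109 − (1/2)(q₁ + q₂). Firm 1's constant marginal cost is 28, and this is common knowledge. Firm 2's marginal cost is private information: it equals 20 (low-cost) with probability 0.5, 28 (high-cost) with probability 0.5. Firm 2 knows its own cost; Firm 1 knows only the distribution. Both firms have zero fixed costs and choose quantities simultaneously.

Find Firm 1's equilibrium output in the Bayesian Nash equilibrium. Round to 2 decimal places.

51.33

Type-c best response for Firm 2: q₂(c) = (109 − c) − q₁/2.
Firm 1 maximizes expected profit; its first-order condition is 109 − q₁ − (1/2)E[q₂] − 28 = 0.
Substituting E[q₂] and solving: E[c₂] = 24, so q₁ = (109 − 2·28 + 24)/(3/2) = 51.3333.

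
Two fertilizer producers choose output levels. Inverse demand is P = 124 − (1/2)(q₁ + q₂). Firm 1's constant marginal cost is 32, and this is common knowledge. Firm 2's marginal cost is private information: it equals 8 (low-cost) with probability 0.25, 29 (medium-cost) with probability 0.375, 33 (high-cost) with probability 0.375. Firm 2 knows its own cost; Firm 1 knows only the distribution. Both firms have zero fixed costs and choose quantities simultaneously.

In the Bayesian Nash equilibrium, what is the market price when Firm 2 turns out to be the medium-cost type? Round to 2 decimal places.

62.29

Type-c best response for Firm 2: q₂(c) = (124 − c) − q₁/2.
Firm 1 maximizes expected profit; its first-order condition is 124 − q₁ − (1/2)E[q₂] − 32 = 0.
Substituting E[q₂] and solving: E[c₂] = 25.25, so q₁ = (124 − 2·32 + 25.25)/(3/2) = 56.8333.
q₂(medium-cost) = 66.5833, so P = 124 − (1/2)·(56.8333 + 66.5833) = 62.2917.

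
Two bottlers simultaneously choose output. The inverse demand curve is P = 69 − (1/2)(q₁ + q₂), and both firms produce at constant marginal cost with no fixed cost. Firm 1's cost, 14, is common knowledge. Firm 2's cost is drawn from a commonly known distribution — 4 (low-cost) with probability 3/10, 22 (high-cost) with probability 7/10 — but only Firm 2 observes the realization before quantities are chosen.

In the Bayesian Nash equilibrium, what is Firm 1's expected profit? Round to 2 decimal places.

737.28

Firm 2 with cost c maximizes (69 − (1/2)(q₁+q₂) − c)·q₂, giving q₂(c) = (69 − c − (1/2)q₁).
E[c₂] = 3/10·4 + 7/10·22 = 16.6
Firm 1's FOC against E[q₂] yields q₁ = (69 − 2·14 + E[c₂])/(3/2) = (69 − 28 + 16.6)/(3/2) = 38.4.
E[P] = 69 − (1/2)·(q₁ + E[q₂]) = 33.2; Firm 1's expected profit = (E[P] − 14)·q₁ = (33.2 − 14)·38.4 = 737.28.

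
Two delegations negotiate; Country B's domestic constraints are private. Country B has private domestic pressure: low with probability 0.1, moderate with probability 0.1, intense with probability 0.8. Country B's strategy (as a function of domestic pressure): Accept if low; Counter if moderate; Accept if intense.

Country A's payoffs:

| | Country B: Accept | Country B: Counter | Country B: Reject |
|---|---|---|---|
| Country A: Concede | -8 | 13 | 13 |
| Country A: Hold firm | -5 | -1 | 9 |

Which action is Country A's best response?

Hold firm

E[Concede] = 0.1·(-8) + 0.1·(13) + 0.8·(-8) = -5.9
E[Hold firm] = 0.1·(-5) + 0.1·(-1) + 0.8·(-5) = -4.6
Best response: Hold firm (-4.6 is the largest).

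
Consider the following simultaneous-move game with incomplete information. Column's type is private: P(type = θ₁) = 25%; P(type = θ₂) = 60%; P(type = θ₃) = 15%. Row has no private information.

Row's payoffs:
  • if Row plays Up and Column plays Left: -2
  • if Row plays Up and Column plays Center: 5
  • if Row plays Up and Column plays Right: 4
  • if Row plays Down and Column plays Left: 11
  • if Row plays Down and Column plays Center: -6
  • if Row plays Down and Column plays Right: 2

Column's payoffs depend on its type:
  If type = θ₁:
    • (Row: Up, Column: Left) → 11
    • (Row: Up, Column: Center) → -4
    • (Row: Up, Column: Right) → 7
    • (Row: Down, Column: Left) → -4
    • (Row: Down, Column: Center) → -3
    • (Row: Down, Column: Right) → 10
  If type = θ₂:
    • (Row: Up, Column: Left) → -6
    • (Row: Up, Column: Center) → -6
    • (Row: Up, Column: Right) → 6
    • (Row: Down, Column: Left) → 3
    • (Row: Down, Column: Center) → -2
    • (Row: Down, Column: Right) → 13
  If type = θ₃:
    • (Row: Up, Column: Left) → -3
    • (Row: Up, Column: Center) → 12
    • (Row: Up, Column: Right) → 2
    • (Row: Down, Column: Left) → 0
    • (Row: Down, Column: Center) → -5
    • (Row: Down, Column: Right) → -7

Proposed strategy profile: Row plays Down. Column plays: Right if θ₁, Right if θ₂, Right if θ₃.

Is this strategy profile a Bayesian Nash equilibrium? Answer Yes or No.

A profile is a BNE iff every type of every player is best-responding given beliefs about the other side.
Row plays Down: E[Down] = 0.25·(2) + 0.6·(2) + 0.15·(2) = 2; E[Up] = 4. Not best-responding. ✗
Column (type θ₁), facing Down: Left gives -4, Center gives -3, Right gives 10. Proposed Right is best. ✓
Column (type θ₂), facing Down: Left gives 3, Center gives -2, Right gives 13. Proposed Right is best. ✓
Column (type θ₃), facing Down: Left gives 0, Center gives -5, Right gives -7. Proposed Right is not best — profitable deviation exists. ✗

No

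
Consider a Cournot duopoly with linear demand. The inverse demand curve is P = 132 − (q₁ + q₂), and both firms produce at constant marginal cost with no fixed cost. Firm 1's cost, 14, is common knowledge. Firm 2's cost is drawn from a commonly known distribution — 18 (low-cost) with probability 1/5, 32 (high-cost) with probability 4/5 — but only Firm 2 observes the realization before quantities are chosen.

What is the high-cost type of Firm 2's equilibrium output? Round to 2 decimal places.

27.80

Firm 2 with cost c maximizes (132 − (q₁+q₂) − c)·q₂, giving q₂(c) = (132 − c − q₁)/2.
E[c₂] = 1/5·18 + 4/5·32 = 29.2
Firm 1's FOC against E[q₂] yields q₁ = (132 − 2·14 + E[c₂])/3 = (132 − 28 + 29.2)/3 = 44.4.
q₂(high-cost) = (132 − 32 − 44.4)/2 = 27.8.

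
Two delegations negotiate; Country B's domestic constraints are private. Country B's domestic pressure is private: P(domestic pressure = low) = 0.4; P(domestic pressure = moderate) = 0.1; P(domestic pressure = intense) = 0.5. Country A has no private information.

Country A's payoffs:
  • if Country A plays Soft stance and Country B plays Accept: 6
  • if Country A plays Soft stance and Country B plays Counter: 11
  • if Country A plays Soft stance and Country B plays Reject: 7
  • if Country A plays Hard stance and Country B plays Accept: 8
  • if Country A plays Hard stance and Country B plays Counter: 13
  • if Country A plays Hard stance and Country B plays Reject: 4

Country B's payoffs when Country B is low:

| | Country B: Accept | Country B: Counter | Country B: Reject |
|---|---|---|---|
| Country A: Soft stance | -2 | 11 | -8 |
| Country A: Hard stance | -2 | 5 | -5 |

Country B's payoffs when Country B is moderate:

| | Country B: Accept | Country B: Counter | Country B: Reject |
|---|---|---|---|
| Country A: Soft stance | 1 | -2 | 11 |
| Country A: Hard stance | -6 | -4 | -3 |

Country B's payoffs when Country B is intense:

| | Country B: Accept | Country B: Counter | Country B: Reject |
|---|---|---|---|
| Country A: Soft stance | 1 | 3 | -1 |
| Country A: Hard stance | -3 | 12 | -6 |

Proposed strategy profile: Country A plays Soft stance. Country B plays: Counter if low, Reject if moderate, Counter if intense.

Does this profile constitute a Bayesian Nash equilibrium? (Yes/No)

No

A profile is a BNE iff every type of every player is best-responding given beliefs about the other side.
Country A plays Soft stance: E[Soft stance] = 0.4·(11) + 0.1·(7) + 0.5·(11) = 10.6; E[Hard stance] = 12.1. Not best-responding. ✗
Country B (domestic pressure low), facing Soft stance: Accept gives -2, Counter gives 11, Reject gives -8. Proposed Counter is best. ✓
Country B (domestic pressure moderate), facing Soft stance: Accept gives 1, Counter gives -2, Reject gives 11. Proposed Reject is best. ✓
Country B (domestic pressure intense), facing Soft stance: Accept gives 1, Counter gives 3, Reject gives -1. Proposed Counter is best. ✓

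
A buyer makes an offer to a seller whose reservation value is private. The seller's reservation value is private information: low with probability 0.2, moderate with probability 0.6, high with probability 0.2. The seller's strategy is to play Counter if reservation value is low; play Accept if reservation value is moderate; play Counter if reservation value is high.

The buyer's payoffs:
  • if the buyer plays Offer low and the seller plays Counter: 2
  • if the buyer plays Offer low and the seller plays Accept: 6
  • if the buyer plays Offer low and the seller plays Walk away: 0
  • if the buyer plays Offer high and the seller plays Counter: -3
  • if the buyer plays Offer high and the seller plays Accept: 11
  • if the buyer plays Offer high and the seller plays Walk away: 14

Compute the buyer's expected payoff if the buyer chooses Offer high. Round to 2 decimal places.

5.40

E[Offer high] = 0.2·(-3) + 0.6·11 + 0.2·(-3) = (-0.6) + 6.6 + (-0.6) = 5.4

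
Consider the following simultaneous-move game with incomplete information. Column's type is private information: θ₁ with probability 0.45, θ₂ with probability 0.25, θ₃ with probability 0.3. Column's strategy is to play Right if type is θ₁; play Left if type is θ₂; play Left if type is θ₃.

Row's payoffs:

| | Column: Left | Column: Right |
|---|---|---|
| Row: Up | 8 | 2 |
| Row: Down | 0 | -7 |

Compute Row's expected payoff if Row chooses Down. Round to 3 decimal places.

Take the expectation over Column's type, weighting each type's action by its prior probability.
E[Down] = 0.45·(-7) + 0.25·0 + 0.3·0 = (-3.15) + 0 + 0 = -3.15

-3.150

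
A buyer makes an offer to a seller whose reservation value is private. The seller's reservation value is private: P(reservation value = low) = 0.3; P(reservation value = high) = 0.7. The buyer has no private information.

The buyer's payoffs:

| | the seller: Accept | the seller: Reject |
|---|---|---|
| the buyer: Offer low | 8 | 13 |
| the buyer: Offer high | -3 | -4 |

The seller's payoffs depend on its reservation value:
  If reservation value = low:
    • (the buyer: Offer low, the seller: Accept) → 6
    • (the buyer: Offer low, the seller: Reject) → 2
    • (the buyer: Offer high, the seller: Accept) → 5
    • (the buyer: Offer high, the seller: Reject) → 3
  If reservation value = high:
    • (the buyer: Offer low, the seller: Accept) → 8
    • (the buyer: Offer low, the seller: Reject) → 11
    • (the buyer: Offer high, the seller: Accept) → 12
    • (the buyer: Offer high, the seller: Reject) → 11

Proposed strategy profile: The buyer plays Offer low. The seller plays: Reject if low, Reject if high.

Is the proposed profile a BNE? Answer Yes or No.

The buyer plays Offer low: E[Offer low] = 0.3·(13) + 0.7·(13) = 13; E[Offer high] = -4. Best-responding. ✓
The seller (reservation value low), facing Offer low: Accept gives 6, Reject gives 2. Proposed Reject is not best — profitable deviation exists. ✗
The seller (reservation value high), facing Offer low: Accept gives 8, Reject gives 11. Proposed Reject is best. ✓

No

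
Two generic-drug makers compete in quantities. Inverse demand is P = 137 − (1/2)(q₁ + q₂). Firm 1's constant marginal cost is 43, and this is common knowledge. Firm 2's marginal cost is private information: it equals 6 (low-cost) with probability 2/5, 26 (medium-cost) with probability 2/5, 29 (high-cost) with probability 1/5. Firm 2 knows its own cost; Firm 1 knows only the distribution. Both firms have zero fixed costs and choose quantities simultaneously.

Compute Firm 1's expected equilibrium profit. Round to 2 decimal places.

1076.48

Firm 2 with cost c maximizes (137 − (1/2)(q₁+q₂) − c)·q₂, giving q₂(c) = (137 − c − (1/2)q₁).
E[c₂] = 2/5·6 + 2/5·26 + 1/5·29 = 18.6
Firm 1's FOC against E[q₂] yields q₁ = (137 − 2·43 + E[c₂])/(3/2) = (137 − 86 + 18.6)/(3/2) = 46.4.
E[P] = 137 − (1/2)·(q₁ + E[q₂]) = 66.2; Firm 1's expected profit = (E[P] − 43)·q₁ = (66.2 − 43)·46.4 = 1076.48.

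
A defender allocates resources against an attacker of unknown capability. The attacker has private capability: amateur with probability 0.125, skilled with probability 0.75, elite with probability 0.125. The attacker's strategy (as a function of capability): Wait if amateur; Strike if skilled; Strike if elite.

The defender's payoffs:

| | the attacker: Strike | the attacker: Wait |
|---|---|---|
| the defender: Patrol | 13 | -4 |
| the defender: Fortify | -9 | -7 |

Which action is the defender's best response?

Patrol

E[Patrol] = 0.125·(-4) + 0.75·(13) + 0.125·(13) = 10.875
E[Fortify] = 0.125·(-7) + 0.75·(-9) + 0.125·(-9) = -8.75
Best response: Patrol (10.875 is the largest).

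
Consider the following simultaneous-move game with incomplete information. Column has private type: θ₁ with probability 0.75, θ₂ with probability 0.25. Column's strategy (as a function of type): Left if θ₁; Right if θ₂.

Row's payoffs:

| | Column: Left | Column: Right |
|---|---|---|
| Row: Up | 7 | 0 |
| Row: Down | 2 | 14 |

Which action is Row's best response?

Up

Compute Row's expected payoff for each action, taking the expectation over Column's type.
E[Up] = 0.75·(7) + 0.25·(0) = 5.25
E[Down] = 0.75·(2) + 0.25·(14) = 5
Best response: Up (5.25 is the largest).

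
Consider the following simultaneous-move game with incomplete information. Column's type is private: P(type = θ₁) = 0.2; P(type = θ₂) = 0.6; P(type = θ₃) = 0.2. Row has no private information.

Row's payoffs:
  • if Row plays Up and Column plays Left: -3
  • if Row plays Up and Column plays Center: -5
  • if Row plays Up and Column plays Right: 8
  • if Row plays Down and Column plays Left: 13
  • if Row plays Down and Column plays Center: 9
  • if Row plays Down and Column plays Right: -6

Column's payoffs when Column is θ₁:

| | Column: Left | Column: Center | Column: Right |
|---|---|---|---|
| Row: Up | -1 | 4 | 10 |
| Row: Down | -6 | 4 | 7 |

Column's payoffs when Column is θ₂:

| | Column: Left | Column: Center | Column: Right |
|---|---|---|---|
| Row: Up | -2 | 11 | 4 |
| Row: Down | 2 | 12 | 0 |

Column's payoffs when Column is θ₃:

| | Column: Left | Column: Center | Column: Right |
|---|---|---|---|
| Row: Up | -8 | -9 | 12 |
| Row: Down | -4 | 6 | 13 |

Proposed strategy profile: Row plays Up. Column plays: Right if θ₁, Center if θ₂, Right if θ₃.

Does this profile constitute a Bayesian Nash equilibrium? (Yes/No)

No

A profile is a BNE iff every type of every player is best-responding given beliefs about the other side.
Row plays Up: E[Up] = 0.2·(8) + 0.6·(-5) + 0.2·(8) = 0.2; E[Down] = 3. Not best-responding. ✗
Column (type θ₁), facing Up: Left gives -1, Center gives 4, Right gives 10. Proposed Right is best. ✓
Column (type θ₂), facing Up: Left gives -2, Center gives 11, Right gives 4. Proposed Center is best. ✓
Column (type θ₃), facing Up: Left gives -8, Center gives -9, Right gives 12. Proposed Right is best. ✓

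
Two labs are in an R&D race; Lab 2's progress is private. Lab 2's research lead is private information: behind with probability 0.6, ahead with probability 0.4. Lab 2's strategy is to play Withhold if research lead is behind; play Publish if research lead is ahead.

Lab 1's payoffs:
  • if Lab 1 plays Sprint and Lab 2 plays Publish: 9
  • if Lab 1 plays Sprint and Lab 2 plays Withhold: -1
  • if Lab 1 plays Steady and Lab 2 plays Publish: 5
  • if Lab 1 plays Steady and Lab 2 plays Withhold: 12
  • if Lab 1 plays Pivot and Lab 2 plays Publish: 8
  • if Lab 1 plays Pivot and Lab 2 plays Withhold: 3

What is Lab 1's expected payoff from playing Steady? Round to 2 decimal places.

9.20

E[Steady] = 0.6·12 + 0.4·5 = 7.2 + 2 = 9.2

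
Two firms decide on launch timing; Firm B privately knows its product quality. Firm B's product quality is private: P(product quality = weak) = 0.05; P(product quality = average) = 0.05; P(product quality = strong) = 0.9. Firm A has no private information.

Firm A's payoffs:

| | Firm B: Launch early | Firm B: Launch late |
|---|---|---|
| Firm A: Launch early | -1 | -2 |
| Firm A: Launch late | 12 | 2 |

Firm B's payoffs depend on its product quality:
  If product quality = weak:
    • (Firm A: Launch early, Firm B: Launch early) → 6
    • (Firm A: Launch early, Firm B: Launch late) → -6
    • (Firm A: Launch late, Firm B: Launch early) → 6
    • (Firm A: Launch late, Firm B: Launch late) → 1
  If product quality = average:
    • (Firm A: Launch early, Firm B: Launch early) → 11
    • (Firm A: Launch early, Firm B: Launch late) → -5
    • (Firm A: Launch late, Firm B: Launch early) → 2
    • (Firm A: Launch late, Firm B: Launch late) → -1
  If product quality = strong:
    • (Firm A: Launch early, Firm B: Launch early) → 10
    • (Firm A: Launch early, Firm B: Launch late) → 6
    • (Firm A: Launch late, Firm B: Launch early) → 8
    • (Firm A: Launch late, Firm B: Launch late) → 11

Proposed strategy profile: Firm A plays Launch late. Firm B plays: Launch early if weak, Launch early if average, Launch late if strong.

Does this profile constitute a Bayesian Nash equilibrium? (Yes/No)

Firm A plays Launch late: E[Launch late] = 0.05·(12) + 0.05·(12) + 0.9·(2) = 3; E[Launch early] = -1.9. Best-responding. ✓
Firm B (product quality weak), facing Launch late: Launch early gives 6, Launch late gives 1. Proposed Launch early is best. ✓
Firm B (product quality average), facing Launch late: Launch early gives 2, Launch late gives -1. Proposed Launch early is best. ✓
Firm B (product quality strong), facing Launch late: Launch early gives 8, Launch late gives 11. Proposed Launch late is best. ✓

Yes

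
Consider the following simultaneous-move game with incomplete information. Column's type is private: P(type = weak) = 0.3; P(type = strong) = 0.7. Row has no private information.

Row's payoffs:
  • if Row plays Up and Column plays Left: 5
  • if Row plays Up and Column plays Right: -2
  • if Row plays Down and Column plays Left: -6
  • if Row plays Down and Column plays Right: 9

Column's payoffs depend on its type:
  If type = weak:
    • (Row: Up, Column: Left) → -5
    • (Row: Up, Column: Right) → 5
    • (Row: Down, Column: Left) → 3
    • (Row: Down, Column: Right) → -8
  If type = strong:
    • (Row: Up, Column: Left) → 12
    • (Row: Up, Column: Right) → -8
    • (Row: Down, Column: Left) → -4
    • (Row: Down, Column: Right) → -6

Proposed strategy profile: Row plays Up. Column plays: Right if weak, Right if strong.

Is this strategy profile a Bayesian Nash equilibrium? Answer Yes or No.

No

Row plays Up: E[Up] = 0.3·(-2) + 0.7·(-2) = -2; E[Down] = 9. Not best-responding. ✗
Column (type weak), facing Up: Left gives -5, Right gives 5. Proposed Right is best. ✓
Column (type strong), facing Up: Left gives 12, Right gives -8. Proposed Right is not best — profitable deviation exists. ✗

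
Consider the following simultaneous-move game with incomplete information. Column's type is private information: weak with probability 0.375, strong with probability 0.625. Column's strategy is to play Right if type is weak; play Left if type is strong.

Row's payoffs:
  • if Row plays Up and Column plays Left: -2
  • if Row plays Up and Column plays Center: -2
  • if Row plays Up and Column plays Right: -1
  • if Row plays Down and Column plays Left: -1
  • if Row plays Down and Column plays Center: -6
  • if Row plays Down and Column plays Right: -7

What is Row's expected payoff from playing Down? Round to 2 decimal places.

-3.25

E[Down] = 0.375·(-7) + 0.625·(-1) = (-2.625) + (-0.625) = -3.25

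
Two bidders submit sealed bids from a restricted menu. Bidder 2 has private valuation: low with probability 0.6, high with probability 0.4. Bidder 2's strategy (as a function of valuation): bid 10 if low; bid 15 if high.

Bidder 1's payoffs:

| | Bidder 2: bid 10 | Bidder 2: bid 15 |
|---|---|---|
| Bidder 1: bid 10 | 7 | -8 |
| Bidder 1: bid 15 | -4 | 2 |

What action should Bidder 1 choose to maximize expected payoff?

Compute Bidder 1's expected payoff for each action, taking the expectation over Bidder 2's type.
E[bid 10] = 0.6·(7) + 0.4·(-8) = 1
E[bid 15] = 0.6·(-4) + 0.4·(2) = -1.6
Best response: bid 10 (1 is the largest).

bid 10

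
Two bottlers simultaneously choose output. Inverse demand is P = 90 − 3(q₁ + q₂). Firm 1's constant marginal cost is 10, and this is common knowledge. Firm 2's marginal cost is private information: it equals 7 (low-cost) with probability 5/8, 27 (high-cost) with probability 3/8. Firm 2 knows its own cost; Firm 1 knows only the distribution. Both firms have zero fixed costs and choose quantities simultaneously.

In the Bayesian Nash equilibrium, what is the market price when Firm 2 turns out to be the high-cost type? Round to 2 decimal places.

Type-c best response for Firm 2: q₂(c) = (90 − c)/6 − q₁/2.
Firm 1 maximizes expected profit; its first-order condition is 90 − 6q₁ − 3E[q₂] − 10 = 0.
Substituting E[q₂] and solving: E[c₂] = 14.5, so q₁ = (90 − 2·10 + 14.5)/9 = 9.38889.
q₂(high-cost) = 5.80556, so P = 90 − 3·(9.38889 + 5.80556) = 44.4167.

44.42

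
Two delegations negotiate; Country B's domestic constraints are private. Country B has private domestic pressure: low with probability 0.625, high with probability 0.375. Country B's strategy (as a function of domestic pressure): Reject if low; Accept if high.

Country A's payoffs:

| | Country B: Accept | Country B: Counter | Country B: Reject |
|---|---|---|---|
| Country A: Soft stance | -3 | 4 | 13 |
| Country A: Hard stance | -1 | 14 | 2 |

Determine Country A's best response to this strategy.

E[Soft stance] = 0.625·(13) + 0.375·(-3) = 7
E[Hard stance] = 0.625·(2) + 0.375·(-1) = 0.875
Best response: Soft stance (7 is the largest).

Soft stance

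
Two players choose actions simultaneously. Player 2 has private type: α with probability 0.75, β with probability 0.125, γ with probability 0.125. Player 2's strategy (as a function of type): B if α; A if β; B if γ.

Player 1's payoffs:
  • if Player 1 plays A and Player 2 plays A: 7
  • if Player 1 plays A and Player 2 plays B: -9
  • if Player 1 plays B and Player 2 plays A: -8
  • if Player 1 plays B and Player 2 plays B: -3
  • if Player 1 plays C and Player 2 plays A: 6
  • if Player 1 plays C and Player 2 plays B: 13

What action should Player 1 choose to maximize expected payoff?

C

Compute Player 1's expected payoff for each action, taking the expectation over Player 2's type.
E[A] = 0.75·(-9) + 0.125·(7) + 0.125·(-9) = -7
E[B] = 0.75·(-3) + 0.125·(-8) + 0.125·(-3) = -3.625
E[C] = 0.75·(13) + 0.125·(6) + 0.125·(13) = 12.125
Best response: C (12.125 is the largest).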